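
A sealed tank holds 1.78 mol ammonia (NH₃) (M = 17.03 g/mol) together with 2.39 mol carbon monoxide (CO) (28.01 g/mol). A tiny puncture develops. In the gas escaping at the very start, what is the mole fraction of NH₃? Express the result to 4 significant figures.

0.4885

Rate_i ∝ x_i/√M_i (Graham's law weighted by mole fraction), so the effusate composition follows n_i/√M_i.
Mole fraction of NH₃ in the effusate = (n_NH₃/√M_NH₃) / (n_NH₃/√M_NH₃ + n_CO/√M_CO)
= (1.78/√17.03) / (1.78/√17.03 + 2.39/√28.01) = 0.4313/(0.4313 + 0.4516) = 0.4885.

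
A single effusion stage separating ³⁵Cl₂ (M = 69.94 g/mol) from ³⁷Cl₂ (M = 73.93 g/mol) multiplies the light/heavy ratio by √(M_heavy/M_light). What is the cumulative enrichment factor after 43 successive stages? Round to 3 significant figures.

After 43 stages the ratio has grown by (√(73.93/69.94))^43 = (73.93/69.94)^(43/2).
= 1.05705^(43/2) = 3.30.

3.30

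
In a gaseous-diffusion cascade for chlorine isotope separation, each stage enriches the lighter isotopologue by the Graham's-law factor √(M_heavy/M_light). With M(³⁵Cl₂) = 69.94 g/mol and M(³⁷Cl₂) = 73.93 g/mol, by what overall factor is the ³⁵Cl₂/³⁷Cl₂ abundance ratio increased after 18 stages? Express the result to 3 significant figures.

1.65

The single-stage factor is √(M_heavy/M_light), so 18 stages give [√(73.93/69.94)]^18 = (73.93/69.94)^(18/2).
= 1.05705^9 = 1.65.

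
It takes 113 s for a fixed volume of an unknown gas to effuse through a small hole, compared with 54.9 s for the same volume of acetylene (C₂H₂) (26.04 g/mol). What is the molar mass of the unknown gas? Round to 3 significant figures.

Graham's law gives t_X/t_C₂H₂ = √(M_X/M_C₂H₂).
113/54.9 = 2.058 = √(M_X/26.04)
M_X = 26.04 × 2.058² = 26.04 × 4.237 = 110 g/mol

110 g/mol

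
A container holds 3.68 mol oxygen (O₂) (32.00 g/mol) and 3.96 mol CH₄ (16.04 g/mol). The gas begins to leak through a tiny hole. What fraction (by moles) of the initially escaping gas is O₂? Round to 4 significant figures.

Rate_i ∝ x_i/√M_i (Graham's law weighted by mole fraction), so the effusate composition follows n_i/√M_i.
Mole fraction of O₂ in the effusate = (n_O₂/√M_O₂) / (n_O₂/√M_O₂ + n_CH₄/√M_CH₄)
= (3.68/√32.00) / (3.68/√32.00 + 3.96/√16.04) = 0.6505/(0.6505 + 0.9888) = 0.3968.

0.3968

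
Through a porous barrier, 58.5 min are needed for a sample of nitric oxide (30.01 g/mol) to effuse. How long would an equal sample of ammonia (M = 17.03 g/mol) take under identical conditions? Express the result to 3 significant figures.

Since effusion rate ∝ 1/√M, t_NH₃/t_NO = √(M_NH₃/M_NO) = √(17.03/30.01) = √0.5675 = 0.7533.
So the time for NH₃ is 58.5 × 0.7533 = 44.1 min.

44.1 min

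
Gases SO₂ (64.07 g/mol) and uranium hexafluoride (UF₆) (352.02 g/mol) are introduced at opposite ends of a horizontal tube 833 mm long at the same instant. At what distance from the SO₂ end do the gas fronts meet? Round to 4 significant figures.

In equal time, each gas travels a distance ∝ its rate ∝ 1/√M, so d_SO₂/d_UF₆ = √(M_UF₆/M_SO₂) = √(352.02/64.07) = 2.344.
With d_SO₂ + d_UF₆ = 833 mm, d_UF₆ = 833/(1 + 2.344) = 249.1 mm.
d_SO₂ = 833 − 249.1 = 583.9 mm.

583.9 mm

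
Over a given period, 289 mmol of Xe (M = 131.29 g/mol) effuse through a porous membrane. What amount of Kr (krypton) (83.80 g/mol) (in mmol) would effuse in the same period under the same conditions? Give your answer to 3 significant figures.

Using Graham's law: rate_Kr/rate_Xe = √(M_Xe/M_Kr) = √(131.29/83.80) = √1.567 = 1.252.
So the amount for Kr is 289 × 1.252 = 362 mmol.

362 mmol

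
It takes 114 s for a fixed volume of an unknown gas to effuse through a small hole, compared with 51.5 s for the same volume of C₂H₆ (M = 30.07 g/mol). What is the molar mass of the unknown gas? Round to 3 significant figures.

147 g/mol

Since effusion rate ∝ 1/√M, t_X/t_C₂H₆ = √(M_X/M_C₂H₆).
114/51.5 = 2.214 = √(M_X/30.07)
M_X = 30.07 × 2.214² = 30.07 × 4.900 = 147 g/mol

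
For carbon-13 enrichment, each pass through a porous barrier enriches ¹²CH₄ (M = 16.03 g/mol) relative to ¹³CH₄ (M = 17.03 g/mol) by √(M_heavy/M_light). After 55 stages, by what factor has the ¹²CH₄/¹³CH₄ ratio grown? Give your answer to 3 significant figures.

5.28

Overall factor = α^55 with α = √(17.03/16.03), i.e. (17.03/16.03)^(55/2).
= 1.06238^(55/2) = 5.28.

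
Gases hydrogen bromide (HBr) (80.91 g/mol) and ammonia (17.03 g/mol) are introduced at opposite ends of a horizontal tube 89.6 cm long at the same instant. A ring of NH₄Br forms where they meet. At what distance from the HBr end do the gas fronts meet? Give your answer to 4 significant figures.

28.18 cm

In equal time, each gas travels a distance ∝ its rate ∝ 1/√M, so d_HBr/d_NH₃ = √(M_NH₃/M_HBr) = √(17.03/80.91) = 0.4588.
With d_HBr + d_NH₃ = 89.6 cm, d_NH₃ = 89.6/(1 + 0.4588) = 61.42 cm.
d_HBr = 89.6 − 61.42 = 28.18 cm.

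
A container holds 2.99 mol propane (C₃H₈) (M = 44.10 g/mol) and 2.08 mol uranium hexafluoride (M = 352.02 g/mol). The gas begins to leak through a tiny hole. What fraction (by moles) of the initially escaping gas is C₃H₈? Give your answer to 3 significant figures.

The effusion rate of species i is ∝ p_i/√M_i ∝ n_i/√M_i.
So x_C₃H₈ in the escaping gas = (n_C₃H₈/√M_C₃H₈) / Σ(n_i/√M_i)
= (2.99/√44.10) / (2.99/√44.10 + 2.08/√352.02) = 0.4502/(0.4502 + 0.1109) = 0.802.

0.802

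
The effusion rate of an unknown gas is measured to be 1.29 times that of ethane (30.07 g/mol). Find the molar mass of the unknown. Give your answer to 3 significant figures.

By Graham's law, rate_X/rate_C₂H₆ = √(M_C₂H₆/M_X).
1.29 = √(30.07/M_X)
M_X = 30.07 / 1.29² = 30.07 / 1.664 = 18.1 g/mol

18.1 g/mol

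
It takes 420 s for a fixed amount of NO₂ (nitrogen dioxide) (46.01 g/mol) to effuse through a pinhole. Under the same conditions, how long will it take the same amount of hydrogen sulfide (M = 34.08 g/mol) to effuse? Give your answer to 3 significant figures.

361 s

Using Graham's law: t_H₂S/t_NO₂ = √(M_H₂S/M_NO₂) = √(34.08/46.01) = √0.7407 = 0.8606.
So the time for H₂S is 420 × 0.8606 = 361 s.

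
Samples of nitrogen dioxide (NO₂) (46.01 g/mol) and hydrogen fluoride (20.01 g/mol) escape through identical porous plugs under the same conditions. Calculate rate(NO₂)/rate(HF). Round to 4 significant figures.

From Graham's law, rate_NO₂/rate_HF = √(M_HF/M_NO₂) = √(20.01/46.01) = √0.4349 = 0.6595.

0.6595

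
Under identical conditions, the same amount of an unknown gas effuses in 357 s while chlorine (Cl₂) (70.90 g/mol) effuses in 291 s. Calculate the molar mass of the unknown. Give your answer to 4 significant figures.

Using Graham's law: t_X/t_Cl₂ = √(M_X/M_Cl₂).
357/291 = 1.227 = √(M_X/70.90)
M_X = 70.90 × 1.227² = 70.90 × 1.505 = 106.7 g/mol

106.7 g/mol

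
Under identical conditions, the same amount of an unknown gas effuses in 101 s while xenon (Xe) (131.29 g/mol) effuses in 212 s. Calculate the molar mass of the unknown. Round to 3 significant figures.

29.8 g/mol

By Graham's law, t_X/t_Xe = √(M_X/M_Xe).
101/212 = 0.4764 = √(M_X/131.29)
M_X = 131.29 × 0.4764² = 131.29 × 0.2270 = 29.8 g/mol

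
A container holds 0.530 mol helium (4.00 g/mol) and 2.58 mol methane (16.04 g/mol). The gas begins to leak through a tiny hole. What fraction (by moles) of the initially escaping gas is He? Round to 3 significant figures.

Effusion rate of each component ∝ n_i/√M_i (partial pressure × 1/√M).
Mole fraction of He in the effusate = (n_He/√M_He) / (n_He/√M_He + n_CH₄/√M_CH₄)
= (0.530/√4.00) / (0.530/√4.00 + 2.58/√16.04) = 0.2650/(0.2650 + 0.6442) = 0.291.

0.291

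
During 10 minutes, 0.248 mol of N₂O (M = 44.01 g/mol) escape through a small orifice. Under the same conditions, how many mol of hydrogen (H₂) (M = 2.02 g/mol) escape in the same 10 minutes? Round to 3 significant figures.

Using Graham's law: rate_H₂/rate_N₂O = √(M_N₂O/M_H₂) = √(44.01/2.02) = √21.79 = 4.668.
So the amount for H₂ is 0.248 × 4.668 = 1.16 mol.

1.16 mol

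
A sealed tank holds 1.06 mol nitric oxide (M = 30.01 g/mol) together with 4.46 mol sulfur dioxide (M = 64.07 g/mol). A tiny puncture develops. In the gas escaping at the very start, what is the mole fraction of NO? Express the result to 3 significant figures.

0.258

Rate_i ∝ x_i/√M_i (Graham's law weighted by mole fraction), so the effusate composition follows n_i/√M_i.
Mole fraction of NO in the effusate = (n_NO/√M_NO) / (n_NO/√M_NO + n_SO₂/√M_SO₂)
= (1.06/√30.01) / (1.06/√30.01 + 4.46/√64.07) = 0.1935/(0.1935 + 0.5572) = 0.258.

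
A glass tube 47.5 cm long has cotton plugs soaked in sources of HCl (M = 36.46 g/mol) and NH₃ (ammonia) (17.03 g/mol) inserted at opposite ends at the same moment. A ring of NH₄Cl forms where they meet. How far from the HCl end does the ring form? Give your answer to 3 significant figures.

19.3 cm

The fronts meet when d_HCl + d_NH₃ = L with d_HCl/d_NH₃ = √(M_NH₃/M_HCl) (Graham's law). Here √(M_NH₃/M_HCl) = √(17.03/36.46) = 0.6834.
With d_HCl + d_NH₃ = 47.5 cm, d_NH₃ = 47.5/(1 + 0.6834) = 28.22 cm.
d_HCl = 47.5 − 28.22 = 19.3 cm.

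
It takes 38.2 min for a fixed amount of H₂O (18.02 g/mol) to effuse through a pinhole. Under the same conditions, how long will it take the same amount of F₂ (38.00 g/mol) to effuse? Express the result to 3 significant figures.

By Graham's law, t_F₂/t_H₂O = √(M_F₂/M_H₂O) = √(38.00/18.02) = √2.109 = 1.452.
So the time for F₂ is 38.2 × 1.452 = 55.5 min.

55.5 min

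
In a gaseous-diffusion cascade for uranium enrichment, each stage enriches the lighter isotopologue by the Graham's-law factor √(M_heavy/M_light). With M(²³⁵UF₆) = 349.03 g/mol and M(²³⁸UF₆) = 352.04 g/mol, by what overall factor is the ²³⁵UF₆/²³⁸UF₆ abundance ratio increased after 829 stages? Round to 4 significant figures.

35.14

Overall factor = α^829 with α = √(352.04/349.03), i.e. (352.04/349.03)^(829/2).
= 1.00862^(829/2) = 35.14.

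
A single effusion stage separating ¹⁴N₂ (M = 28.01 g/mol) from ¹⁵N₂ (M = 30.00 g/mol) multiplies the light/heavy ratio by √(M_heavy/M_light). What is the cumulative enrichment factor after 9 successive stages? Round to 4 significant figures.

Overall factor = α^9 with α = √(30.00/28.01), i.e. (30.00/28.01)^(9/2).
= 1.07105^(9/2) = 1.362.

1.362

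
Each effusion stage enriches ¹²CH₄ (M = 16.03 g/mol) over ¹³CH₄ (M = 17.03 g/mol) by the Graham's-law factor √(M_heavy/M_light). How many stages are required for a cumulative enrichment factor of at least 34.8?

With α = √(17.03/16.03) per stage, ln α = ½ ln(1.06238) = 0.03026.
Need α^N ≥ 34.8 ⇒ N ≥ ln(34.8) / ln α = 3.550 / 0.03026 = 117.31.
Minimum whole number of stages: N = 118.

118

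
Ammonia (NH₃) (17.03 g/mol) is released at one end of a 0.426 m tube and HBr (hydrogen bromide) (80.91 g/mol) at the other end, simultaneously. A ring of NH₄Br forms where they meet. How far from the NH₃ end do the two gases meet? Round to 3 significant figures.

0.292 m

The fronts meet when d_NH₃ + d_HBr = L with d_NH₃/d_HBr = √(M_HBr/M_NH₃) (Graham's law). Here √(M_HBr/M_NH₃) = √(80.91/17.03) = 2.180.
With d_NH₃ + d_HBr = 0.426 m, d_HBr = 0.426/(1 + 2.180) = 0.1340 m.
d_NH₃ = 0.426 − 0.1340 = 0.292 m.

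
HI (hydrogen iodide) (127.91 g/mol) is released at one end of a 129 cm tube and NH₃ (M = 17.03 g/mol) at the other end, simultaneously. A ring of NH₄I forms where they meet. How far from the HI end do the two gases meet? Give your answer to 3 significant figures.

Distances travelled in equal time are proportional to diffusion rates, so d_HI/d_NH₃ = √(M_NH₃/M_HI) = √(17.03/127.91) = 0.3649.
With d_HI + d_NH₃ = 129 cm, d_NH₃ = 129/(1 + 0.3649) = 94.51 cm.
d_HI = 129 − 94.51 = 34.5 cm.

34.5 cm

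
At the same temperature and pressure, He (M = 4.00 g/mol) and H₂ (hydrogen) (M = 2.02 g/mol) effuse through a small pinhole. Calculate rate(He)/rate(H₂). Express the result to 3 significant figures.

Using Graham's law: rate_He/rate_H₂ = √(M_H₂/M_He) = √(2.02/4.00) = √0.5050 = 0.711.

0.711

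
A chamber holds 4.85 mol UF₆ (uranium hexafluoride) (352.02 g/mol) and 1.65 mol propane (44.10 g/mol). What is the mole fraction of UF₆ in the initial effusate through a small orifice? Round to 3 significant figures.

0.510

Each component's effusion rate ∝ (its partial pressure)·(1/√M) ∝ n_i/√M_i.
Mole fraction of UF₆ in the effusate = (n_UF₆/√M_UF₆) / (n_UF₆/√M_UF₆ + n_C₃H₈/√M_C₃H₈)
= (4.85/√352.02) / (4.85/√352.02 + 1.65/√44.10) = 0.2585/(0.2585 + 0.2485) = 0.510.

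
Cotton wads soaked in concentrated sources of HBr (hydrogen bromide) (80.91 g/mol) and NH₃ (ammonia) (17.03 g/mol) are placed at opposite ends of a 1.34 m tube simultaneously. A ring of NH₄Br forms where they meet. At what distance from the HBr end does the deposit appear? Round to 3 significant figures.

Distances travelled in equal time are proportional to diffusion rates, so d_HBr/d_NH₃ = √(M_NH₃/M_HBr) = √(17.03/80.91) = 0.4588.
With d_HBr + d_NH₃ = 1.34 m, d_NH₃ = 1.34/(1 + 0.4588) = 0.9186 m.
d_HBr = 1.34 − 0.9186 = 0.421 m.

0.421 m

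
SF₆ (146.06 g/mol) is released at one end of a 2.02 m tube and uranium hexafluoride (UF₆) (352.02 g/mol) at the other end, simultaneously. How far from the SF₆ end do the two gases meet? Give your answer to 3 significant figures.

Distances travelled in equal time are proportional to diffusion rates, so d_SF₆/d_UF₆ = √(M_UF₆/M_SF₆) = √(352.02/146.06) = 1.552.
With d_SF₆ + d_UF₆ = 2.02 m, d_UF₆ = 2.02/(1 + 1.552) = 0.7914 m.
d_SF₆ = 2.02 − 0.7914 = 1.23 m.

1.23 m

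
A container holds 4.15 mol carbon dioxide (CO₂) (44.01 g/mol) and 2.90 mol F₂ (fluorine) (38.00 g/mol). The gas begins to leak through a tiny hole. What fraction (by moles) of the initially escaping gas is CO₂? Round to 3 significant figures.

0.571

Effusion rate of each component ∝ n_i/√M_i (partial pressure × 1/√M).
Mole fraction of CO₂ in the effusate = (n_CO₂/√M_CO₂) / (n_CO₂/√M_CO₂ + n_F₂/√M_F₂)
= (4.15/√44.01) / (4.15/√44.01 + 2.90/√38.00) = 0.6256/(0.6256 + 0.4704) = 0.571.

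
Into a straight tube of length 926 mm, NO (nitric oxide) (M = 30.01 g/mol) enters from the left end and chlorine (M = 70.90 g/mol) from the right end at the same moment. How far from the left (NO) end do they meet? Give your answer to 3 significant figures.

561 mm

The fronts meet when d_NO + d_Cl₂ = L with d_NO/d_Cl₂ = √(M_Cl₂/M_NO) (Graham's law). Here √(M_Cl₂/M_NO) = √(70.90/30.01) = 1.537.
With d_NO + d_Cl₂ = 926 mm, d_Cl₂ = 926/(1 + 1.537) = 365.0 mm.
d_NO = 926 − 365.0 = 561 mm.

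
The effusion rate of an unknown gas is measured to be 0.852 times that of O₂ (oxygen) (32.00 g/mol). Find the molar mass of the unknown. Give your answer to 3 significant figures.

Graham's law gives rate_X/rate_O₂ = √(M_O₂/M_X).
0.852 = √(32.00/M_X)
M_X = 32.00 / 0.852² = 32.00 / 0.7259 = 44.1 g/mol

44.1 g/mol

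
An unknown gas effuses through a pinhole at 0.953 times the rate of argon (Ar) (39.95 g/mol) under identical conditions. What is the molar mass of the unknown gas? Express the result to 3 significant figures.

44.0 g/mol

Graham's law gives rate_X/rate_Ar = √(M_Ar/M_X).
0.953 = √(39.95/M_X)
M_X = 39.95 / 0.953² = 39.95 / 0.9082 = 44.0 g/mol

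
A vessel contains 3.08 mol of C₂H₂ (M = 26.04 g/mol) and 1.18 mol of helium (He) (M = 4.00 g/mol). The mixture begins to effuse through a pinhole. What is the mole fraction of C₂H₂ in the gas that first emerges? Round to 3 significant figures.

0.506

The effusion rate of species i is ∝ p_i/√M_i ∝ n_i/√M_i.
Mole fraction of C₂H₂ in the effusate = (n_C₂H₂/√M_C₂H₂) / (n_C₂H₂/√M_C₂H₂ + n_He/√M_He)
= (3.08/√26.04) / (3.08/√26.04 + 1.18/√4.00) = 0.6036/(0.6036 + 0.5900) = 0.506.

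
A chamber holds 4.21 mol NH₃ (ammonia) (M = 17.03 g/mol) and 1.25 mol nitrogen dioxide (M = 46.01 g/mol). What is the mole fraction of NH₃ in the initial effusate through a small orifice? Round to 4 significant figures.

0.8470

Effusion rate of each component ∝ n_i/√M_i (partial pressure × 1/√M).
x_NH₃(eff) = (n_NH₃/√M_NH₃) / (n_NH₃/√M_NH₃ + n_NO₂/√M_NO₂)
= (4.21/√17.03) / (4.21/√17.03 + 1.25/√46.01) = 1.020/(1.020 + 0.1843) = 0.8470.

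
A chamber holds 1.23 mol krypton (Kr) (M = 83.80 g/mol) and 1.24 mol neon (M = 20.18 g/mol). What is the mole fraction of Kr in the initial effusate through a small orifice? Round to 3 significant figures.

Rate_i ∝ x_i/√M_i (Graham's law weighted by mole fraction), so the effusate composition follows n_i/√M_i.
x_Kr(eff) = (n_Kr/√M_Kr) / (n_Kr/√M_Kr + n_Ne/√M_Ne)
= (1.23/√83.80) / (1.23/√83.80 + 1.24/√20.18) = 0.1344/(0.1344 + 0.2760) = 0.327.

0.327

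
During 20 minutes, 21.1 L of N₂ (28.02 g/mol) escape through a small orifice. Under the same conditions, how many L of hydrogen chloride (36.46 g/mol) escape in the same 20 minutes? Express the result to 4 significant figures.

18.50 L

Graham's law gives rate_HCl/rate_N₂ = √(M_N₂/M_HCl) = √(28.02/36.46) = √0.7685 = 0.8766.
So the volume for HCl is 21.1 × 0.8766 = 18.50 L.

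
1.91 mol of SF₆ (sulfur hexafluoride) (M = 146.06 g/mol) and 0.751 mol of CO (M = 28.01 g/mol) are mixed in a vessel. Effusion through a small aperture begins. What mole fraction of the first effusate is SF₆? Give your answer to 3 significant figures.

Each component's effusion rate ∝ (its partial pressure)·(1/√M) ∝ n_i/√M_i.
x_SF₆(eff) = (n_SF₆/√M_SF₆) / (n_SF₆/√M_SF₆ + n_CO/√M_CO)
= (1.91/√146.06) / (1.91/√146.06 + 0.751/√28.01) = 0.1580/(0.1580 + 0.1419) = 0.527.

0.527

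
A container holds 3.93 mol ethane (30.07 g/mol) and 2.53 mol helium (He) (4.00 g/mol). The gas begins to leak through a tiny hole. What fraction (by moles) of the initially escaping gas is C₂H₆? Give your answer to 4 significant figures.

Effusion rate of each component ∝ n_i/√M_i (partial pressure × 1/√M).
Mole fraction of C₂H₆ in the effusate = (n_C₂H₆/√M_C₂H₆) / (n_C₂H₆/√M_C₂H₆ + n_He/√M_He)
= (3.93/√30.07) / (3.93/√30.07 + 2.53/√4.00) = 0.7167/(0.7167 + 1.265) = 0.3617.

0.3617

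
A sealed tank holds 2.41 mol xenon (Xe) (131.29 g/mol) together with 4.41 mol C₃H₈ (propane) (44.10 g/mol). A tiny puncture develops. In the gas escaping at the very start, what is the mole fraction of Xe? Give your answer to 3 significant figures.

Each component's effusion rate ∝ (its partial pressure)·(1/√M) ∝ n_i/√M_i.
Mole fraction of Xe in the effusate = (n_Xe/√M_Xe) / (n_Xe/√M_Xe + n_C₃H₈/√M_C₃H₈)
= (2.41/√131.29) / (2.41/√131.29 + 4.41/√44.10) = 0.2103/(0.2103 + 0.6641) = 0.241.

0.241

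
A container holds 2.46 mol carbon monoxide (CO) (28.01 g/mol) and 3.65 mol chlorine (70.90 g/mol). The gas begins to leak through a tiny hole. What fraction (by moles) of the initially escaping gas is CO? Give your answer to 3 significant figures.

0.517

The effusion rate of species i is ∝ p_i/√M_i ∝ n_i/√M_i.
Mole fraction of CO in the effusate = (n_CO/√M_CO) / (n_CO/√M_CO + n_Cl₂/√M_Cl₂)
= (2.46/√28.01) / (2.46/√28.01 + 3.65/√70.90) = 0.4648/(0.4648 + 0.4335) = 0.517.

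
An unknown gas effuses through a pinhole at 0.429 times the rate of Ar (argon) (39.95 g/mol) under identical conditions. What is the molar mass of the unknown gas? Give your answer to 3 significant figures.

217 g/mol

Using Graham's law: rate_X/rate_Ar = √(M_Ar/M_X).
0.429 = √(39.95/M_X)
M_X = 39.95 / 0.429² = 39.95 / 0.1840 = 217 g/mol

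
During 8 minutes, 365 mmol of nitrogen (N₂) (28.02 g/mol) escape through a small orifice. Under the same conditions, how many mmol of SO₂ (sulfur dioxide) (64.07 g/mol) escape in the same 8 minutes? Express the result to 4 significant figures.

241.4 mmol

Since effusion rate ∝ 1/√M, rate_SO₂/rate_N₂ = √(M_N₂/M_SO₂) = √(28.02/64.07) = √0.4373 = 0.6613.
So the amount for SO₂ is 365 × 0.6613 = 241.4 mmol.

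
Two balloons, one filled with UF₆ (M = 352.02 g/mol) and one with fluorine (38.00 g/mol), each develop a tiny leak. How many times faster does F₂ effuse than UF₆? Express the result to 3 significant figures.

3.04

Since effusion rate ∝ 1/√M, rate_F₂/rate_UF₆ = √(M_UF₆/M_F₂) = √(352.02/38.00) = √9.264 = 3.04.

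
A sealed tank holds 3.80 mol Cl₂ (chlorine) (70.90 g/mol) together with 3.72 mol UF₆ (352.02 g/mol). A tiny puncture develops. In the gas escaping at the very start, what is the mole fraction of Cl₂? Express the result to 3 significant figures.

0.695

The effusion rate of species i is ∝ p_i/√M_i ∝ n_i/√M_i.
So x_Cl₂ in the escaping gas = (n_Cl₂/√M_Cl₂) / Σ(n_i/√M_i)
= (3.80/√70.90) / (3.80/√70.90 + 3.72/√352.02) = 0.4513/(0.4513 + 0.1983) = 0.695.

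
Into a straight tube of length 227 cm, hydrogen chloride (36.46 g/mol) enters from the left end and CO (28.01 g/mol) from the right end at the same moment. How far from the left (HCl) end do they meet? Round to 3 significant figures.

106 cm

In equal time, each gas travels a distance ∝ its rate ∝ 1/√M, so d_HCl/d_CO = √(M_CO/M_HCl) = √(28.01/36.46) = 0.8765.
With d_HCl + d_CO = 227 cm, d_CO = 227/(1 + 0.8765) = 121.0 cm.
d_HCl = 227 − 121.0 = 106 cm.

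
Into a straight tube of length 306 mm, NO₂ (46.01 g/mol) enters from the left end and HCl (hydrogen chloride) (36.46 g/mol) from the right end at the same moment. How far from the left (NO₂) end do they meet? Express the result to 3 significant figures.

144 mm

The fronts meet when d_NO₂ + d_HCl = L with d_NO₂/d_HCl = √(M_HCl/M_NO₂) (Graham's law). Here √(M_HCl/M_NO₂) = √(36.46/46.01) = 0.8902.
With d_NO₂ + d_HCl = 306 mm, d_HCl = 306/(1 + 0.8902) = 161.9 mm.
d_NO₂ = 306 − 161.9 = 144 mm.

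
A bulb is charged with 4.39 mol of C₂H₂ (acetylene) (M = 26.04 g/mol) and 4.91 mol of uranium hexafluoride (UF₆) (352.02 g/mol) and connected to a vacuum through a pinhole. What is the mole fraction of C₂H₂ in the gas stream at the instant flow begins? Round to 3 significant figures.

The effusion rate of species i is ∝ p_i/√M_i ∝ n_i/√M_i.
Mole fraction of C₂H₂ in the effusate = (n_C₂H₂/√M_C₂H₂) / (n_C₂H₂/√M_C₂H₂ + n_UF₆/√M_UF₆)
= (4.39/√26.04) / (4.39/√26.04 + 4.91/√352.02) = 0.8603/(0.8603 + 0.2617) = 0.767.

0.767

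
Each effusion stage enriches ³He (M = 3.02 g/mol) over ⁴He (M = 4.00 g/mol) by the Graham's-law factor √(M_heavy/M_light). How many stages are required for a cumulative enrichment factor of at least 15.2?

20

Per stage α = (4.00/3.02)^(1/2) = 1.32450^0.5, giving ln α = 0.1405.
Need α^N ≥ 15.2 ⇒ N ≥ ln(15.2) / ln α = 2.721 / 0.1405 = 19.37.
Rounding up, N = 20 stages.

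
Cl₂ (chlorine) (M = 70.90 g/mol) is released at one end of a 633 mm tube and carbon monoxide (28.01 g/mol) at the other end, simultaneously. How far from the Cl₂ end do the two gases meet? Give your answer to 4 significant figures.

Distances travelled in equal time are proportional to diffusion rates, so d_Cl₂/d_CO = √(M_CO/M_Cl₂) = √(28.01/70.90) = 0.6285.
With d_Cl₂ + d_CO = 633 mm, d_CO = 633/(1 + 0.6285) = 388.7 mm.
d_Cl₂ = 633 − 388.7 = 244.3 mm.

244.3 mm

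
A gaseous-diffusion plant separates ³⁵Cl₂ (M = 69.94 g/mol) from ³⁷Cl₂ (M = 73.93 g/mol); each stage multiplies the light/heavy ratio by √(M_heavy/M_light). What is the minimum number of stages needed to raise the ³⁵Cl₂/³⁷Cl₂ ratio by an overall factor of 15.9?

100

With α = √(73.93/69.94) per stage, ln α = ½ ln(1.05705) = 0.02774.
Need α^N ≥ 15.9 ⇒ N ≥ ln(15.9) / ln α = 2.766 / 0.02774 = 99.72.
Rounding up, N = 100 stages.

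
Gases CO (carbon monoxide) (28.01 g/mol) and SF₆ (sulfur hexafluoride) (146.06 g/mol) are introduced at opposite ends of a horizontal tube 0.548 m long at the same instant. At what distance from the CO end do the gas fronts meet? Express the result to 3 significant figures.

0.381 m

Graham's law gives d_CO/d_SF₆ = rate_CO/rate_SF₆ = √(M_SF₆/M_CO) = √(146.06/28.01) = 2.284.
With d_CO + d_SF₆ = 0.548 m, d_SF₆ = 0.548/(1 + 2.284) = 0.1669 m.
d_CO = 0.548 − 0.1669 = 0.381 m.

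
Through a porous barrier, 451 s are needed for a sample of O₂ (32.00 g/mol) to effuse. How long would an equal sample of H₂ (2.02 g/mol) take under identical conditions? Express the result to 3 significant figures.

Using Graham's law: t_H₂/t_O₂ = √(M_H₂/M_O₂) = √(2.02/32.00) = √0.06313 = 0.2512.
So the time for H₂ is 451 × 0.2512 = 113 s.

113 s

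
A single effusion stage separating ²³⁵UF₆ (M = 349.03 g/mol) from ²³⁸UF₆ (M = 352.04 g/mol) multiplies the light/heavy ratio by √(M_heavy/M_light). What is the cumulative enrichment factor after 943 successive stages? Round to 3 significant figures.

After 943 stages the ratio has grown by (√(352.04/349.03))^943 = (352.04/349.03)^(943/2).
= 1.00862^(943/2) = 57.3.

57.3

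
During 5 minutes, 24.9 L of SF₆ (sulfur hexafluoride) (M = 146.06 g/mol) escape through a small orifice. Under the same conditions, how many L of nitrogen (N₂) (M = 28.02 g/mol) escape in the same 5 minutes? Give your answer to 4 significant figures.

56.85 L

From Graham's law, rate_N₂/rate_SF₆ = √(M_SF₆/M_N₂) = √(146.06/28.02) = √5.213 = 2.283.
So the volume for N₂ is 24.9 × 2.283 = 56.85 L.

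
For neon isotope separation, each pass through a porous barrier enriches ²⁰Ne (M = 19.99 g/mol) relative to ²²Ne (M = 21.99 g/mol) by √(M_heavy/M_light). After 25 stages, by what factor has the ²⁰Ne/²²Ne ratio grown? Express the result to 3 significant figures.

3.29

The single-stage factor is √(M_heavy/M_light), so 25 stages give [√(21.99/19.99)]^25 = (21.99/19.99)^(25/2).
= 1.10005^(25/2) = 3.29.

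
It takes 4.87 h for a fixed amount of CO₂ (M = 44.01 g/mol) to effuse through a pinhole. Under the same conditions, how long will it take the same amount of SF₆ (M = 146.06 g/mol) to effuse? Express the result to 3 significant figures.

Using Graham's law: t_SF₆/t_CO₂ = √(M_SF₆/M_CO₂) = √(146.06/44.01) = √3.319 = 1.822.
So the time for SF₆ is 4.87 × 1.822 = 8.87 h.

8.87 h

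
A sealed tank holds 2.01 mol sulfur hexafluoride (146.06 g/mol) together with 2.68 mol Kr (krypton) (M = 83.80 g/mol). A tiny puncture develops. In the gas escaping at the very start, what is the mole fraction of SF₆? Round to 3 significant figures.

The effusion rate of species i is ∝ p_i/√M_i ∝ n_i/√M_i.
Mole fraction of SF₆ in the effusate = (n_SF₆/√M_SF₆) / (n_SF₆/√M_SF₆ + n_Kr/√M_Kr)
= (2.01/√146.06) / (2.01/√146.06 + 2.68/√83.80) = 0.1663/(0.1663 + 0.2928) = 0.362.

0.362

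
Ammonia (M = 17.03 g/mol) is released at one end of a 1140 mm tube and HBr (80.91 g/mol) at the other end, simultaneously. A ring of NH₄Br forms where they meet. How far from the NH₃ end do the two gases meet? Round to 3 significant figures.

781 mm

The fronts meet when d_NH₃ + d_HBr = L with d_NH₃/d_HBr = √(M_HBr/M_NH₃) (Graham's law). Here √(M_HBr/M_NH₃) = √(80.91/17.03) = 2.180.
With d_NH₃ + d_HBr = 1140 mm, d_HBr = 1140/(1 + 2.180) = 358.5 mm.
d_NH₃ = 1140 − 358.5 = 781 mm.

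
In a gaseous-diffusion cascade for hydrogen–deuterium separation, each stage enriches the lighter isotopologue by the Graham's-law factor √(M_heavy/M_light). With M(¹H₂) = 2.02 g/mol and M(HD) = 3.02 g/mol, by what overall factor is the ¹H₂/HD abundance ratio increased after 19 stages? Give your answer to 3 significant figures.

45.6

The single-stage factor is √(M_heavy/M_light), so 19 stages give [√(3.02/2.02)]^19 = (3.02/2.02)^(19/2).
= 1.49505^(19/2) = 45.6.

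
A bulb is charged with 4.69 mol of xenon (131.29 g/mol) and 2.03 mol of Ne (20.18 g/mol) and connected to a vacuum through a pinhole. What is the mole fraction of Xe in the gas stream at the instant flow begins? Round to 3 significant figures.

Effusion rate of each component ∝ n_i/√M_i (partial pressure × 1/√M).
So x_Xe in the escaping gas = (n_Xe/√M_Xe) / Σ(n_i/√M_i)
= (4.69/√131.29) / (4.69/√131.29 + 2.03/√20.18) = 0.4093/(0.4093 + 0.4519) = 0.475.

0.475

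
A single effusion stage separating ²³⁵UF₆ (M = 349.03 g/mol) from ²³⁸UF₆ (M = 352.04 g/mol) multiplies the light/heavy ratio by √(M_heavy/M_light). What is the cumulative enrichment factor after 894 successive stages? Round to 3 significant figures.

46.4

After 894 stages the ratio has grown by (√(352.04/349.03))^894 = (352.04/349.03)^(894/2).
= 1.00862^447 = 46.4.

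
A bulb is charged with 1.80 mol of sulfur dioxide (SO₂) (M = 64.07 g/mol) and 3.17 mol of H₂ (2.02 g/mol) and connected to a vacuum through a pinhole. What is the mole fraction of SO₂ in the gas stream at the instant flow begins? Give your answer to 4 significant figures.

0.09159

The effusion rate of species i is ∝ p_i/√M_i ∝ n_i/√M_i.
Mole fraction of SO₂ in the effusate = (n_SO₂/√M_SO₂) / (n_SO₂/√M_SO₂ + n_H₂/√M_H₂)
= (1.80/√64.07) / (1.80/√64.07 + 3.17/√2.02) = 0.2249/(0.2249 + 2.230) = 0.09159.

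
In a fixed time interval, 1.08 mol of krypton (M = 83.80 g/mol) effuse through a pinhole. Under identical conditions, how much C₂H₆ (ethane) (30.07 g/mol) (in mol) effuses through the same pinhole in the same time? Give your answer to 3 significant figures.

1.80 mol

From Graham's law, rate_C₂H₆/rate_Kr = √(M_Kr/M_C₂H₆) = √(83.80/30.07) = √2.787 = 1.669.
So the amount for C₂H₆ is 1.08 × 1.669 = 1.80 mol.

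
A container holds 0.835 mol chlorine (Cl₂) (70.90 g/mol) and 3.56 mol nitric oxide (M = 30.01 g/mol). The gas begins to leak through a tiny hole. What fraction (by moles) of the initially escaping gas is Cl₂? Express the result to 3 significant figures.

Rate_i ∝ x_i/√M_i (Graham's law weighted by mole fraction), so the effusate composition follows n_i/√M_i.
Mole fraction of Cl₂ in the effusate = (n_Cl₂/√M_Cl₂) / (n_Cl₂/√M_Cl₂ + n_NO/√M_NO)
= (0.835/√70.90) / (0.835/√70.90 + 3.56/√30.01) = 0.09917/(0.09917 + 0.6499) = 0.132.

0.132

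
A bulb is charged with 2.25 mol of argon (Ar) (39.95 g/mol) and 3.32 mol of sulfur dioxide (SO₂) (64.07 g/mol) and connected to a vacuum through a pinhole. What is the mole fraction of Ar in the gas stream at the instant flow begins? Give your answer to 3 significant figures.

Rate_i ∝ x_i/√M_i (Graham's law weighted by mole fraction), so the effusate composition follows n_i/√M_i.
Mole fraction of Ar in the effusate = (n_Ar/√M_Ar) / (n_Ar/√M_Ar + n_SO₂/√M_SO₂)
= (2.25/√39.95) / (2.25/√39.95 + 3.32/√64.07) = 0.3560/(0.3560 + 0.4148) = 0.462.

0.462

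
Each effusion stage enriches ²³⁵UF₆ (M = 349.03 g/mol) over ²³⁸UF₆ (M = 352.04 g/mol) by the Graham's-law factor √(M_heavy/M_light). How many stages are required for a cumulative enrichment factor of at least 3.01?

Single-stage factor α = √(352.04/349.03), so ln α = ½ ln(1.00862) = 0.004293.
Need α^N ≥ 3.01 ⇒ N ≥ ln(3.01) / ln α = 1.102 / 0.004293 = 256.66.
Minimum whole number of stages: N = 257.

257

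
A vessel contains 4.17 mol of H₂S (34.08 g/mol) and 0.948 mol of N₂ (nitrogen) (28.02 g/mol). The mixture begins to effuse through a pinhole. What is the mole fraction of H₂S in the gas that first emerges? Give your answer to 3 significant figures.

0.800

Effusion rate of each component ∝ n_i/√M_i (partial pressure × 1/√M).
x_H₂S(eff) = (n_H₂S/√M_H₂S) / (n_H₂S/√M_H₂S + n_N₂/√M_N₂)
= (4.17/√34.08) / (4.17/√34.08 + 0.948/√28.02) = 0.7143/(0.7143 + 0.1791) = 0.800.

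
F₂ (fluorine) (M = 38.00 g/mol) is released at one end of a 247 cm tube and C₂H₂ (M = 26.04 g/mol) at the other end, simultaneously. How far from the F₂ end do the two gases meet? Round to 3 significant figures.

The fronts meet when d_F₂ + d_C₂H₂ = L with d_F₂/d_C₂H₂ = √(M_C₂H₂/M_F₂) (Graham's law). Here √(M_C₂H₂/M_F₂) = √(26.04/38.00) = 0.8278.
With d_F₂ + d_C₂H₂ = 247 cm, d_C₂H₂ = 247/(1 + 0.8278) = 135.1 cm.
d_F₂ = 247 − 135.1 = 112 cm.

112 cm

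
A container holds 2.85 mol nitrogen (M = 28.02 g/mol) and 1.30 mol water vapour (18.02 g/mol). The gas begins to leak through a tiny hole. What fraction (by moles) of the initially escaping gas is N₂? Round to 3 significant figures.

Effusion rate of each component ∝ n_i/√M_i (partial pressure × 1/√M).
Mole fraction of N₂ in the effusate = (n_N₂/√M_N₂) / (n_N₂/√M_N₂ + n_H₂O/√M_H₂O)
= (2.85/√28.02) / (2.85/√28.02 + 1.30/√18.02) = 0.5384/(0.5384 + 0.3062) = 0.637.

0.637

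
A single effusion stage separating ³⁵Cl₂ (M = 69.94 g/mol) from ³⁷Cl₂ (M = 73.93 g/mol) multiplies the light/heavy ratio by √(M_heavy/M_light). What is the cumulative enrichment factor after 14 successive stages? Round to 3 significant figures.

1.47

After 14 stages the ratio has grown by (√(73.93/69.94))^14 = (73.93/69.94)^(14/2).
= 1.05705^7 = 1.47.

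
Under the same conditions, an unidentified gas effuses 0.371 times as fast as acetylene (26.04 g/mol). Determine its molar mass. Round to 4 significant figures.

Since effusion rate ∝ 1/√M, rate_X/rate_C₂H₂ = √(M_C₂H₂/M_X).
0.371 = √(26.04/M_X)
M_X = 26.04 / 0.371² = 26.04 / 0.1376 = 189.2 g/mol

189.2 g/mol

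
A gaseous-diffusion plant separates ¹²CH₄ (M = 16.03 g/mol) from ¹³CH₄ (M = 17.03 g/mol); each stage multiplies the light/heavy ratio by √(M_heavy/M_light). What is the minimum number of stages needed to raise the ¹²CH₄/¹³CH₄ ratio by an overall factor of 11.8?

82

Single-stage factor α = √(17.03/16.03), so ln α = ½ ln(1.06238) = 0.03026.
Need α^N ≥ 11.8 ⇒ N ≥ ln(11.8) / ln α = 2.468 / 0.03026 = 81.57.
So at least 82 stages are needed.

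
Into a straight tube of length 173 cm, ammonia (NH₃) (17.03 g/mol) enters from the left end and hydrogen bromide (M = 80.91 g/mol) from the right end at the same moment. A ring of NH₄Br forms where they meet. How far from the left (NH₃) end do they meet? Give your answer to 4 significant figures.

118.6 cm

Distances travelled in equal time are proportional to diffusion rates, so d_NH₃/d_HBr = √(M_HBr/M_NH₃) = √(80.91/17.03) = 2.180.
With d_NH₃ + d_HBr = 173 cm, d_HBr = 173/(1 + 2.180) = 54.41 cm.
d_NH₃ = 173 − 54.41 = 118.6 cm.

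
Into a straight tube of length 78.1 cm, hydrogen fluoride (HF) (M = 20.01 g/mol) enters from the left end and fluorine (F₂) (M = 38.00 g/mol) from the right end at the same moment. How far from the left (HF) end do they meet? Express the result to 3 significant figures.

Graham's law gives d_HF/d_F₂ = rate_HF/rate_F₂ = √(M_F₂/M_HF) = √(38.00/20.01) = 1.378.
With d_HF + d_F₂ = 78.1 cm, d_F₂ = 78.1/(1 + 1.378) = 32.84 cm.
d_HF = 78.1 − 32.84 = 45.3 cm.

45.3 cm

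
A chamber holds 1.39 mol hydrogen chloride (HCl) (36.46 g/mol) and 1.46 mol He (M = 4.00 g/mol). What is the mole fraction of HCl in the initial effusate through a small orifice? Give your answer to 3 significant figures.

0.240

Each component's effusion rate ∝ (its partial pressure)·(1/√M) ∝ n_i/√M_i.
Mole fraction of HCl in the effusate = (n_HCl/√M_HCl) / (n_HCl/√M_HCl + n_He/√M_He)
= (1.39/√36.46) / (1.39/√36.46 + 1.46/√4.00) = 0.2302/(0.2302 + 0.7300) = 0.240.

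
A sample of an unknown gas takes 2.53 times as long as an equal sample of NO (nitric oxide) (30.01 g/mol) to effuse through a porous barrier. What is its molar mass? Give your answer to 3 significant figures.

192 g/mol

By Graham's law, t_X/t_NO = √(M_X/M_NO).
2.53 = √(M_X/30.01)
M_X = 30.01 × 2.53² = 30.01 × 6.401 = 192 g/mol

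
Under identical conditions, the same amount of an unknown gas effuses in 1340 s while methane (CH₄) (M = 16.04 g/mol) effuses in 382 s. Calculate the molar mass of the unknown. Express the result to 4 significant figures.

By Graham's law, t_X/t_CH₄ = √(M_X/M_CH₄).
1340/382 = 3.508 = √(M_X/16.04)
M_X = 16.04 × 3.508² = 16.04 × 12.31 = 197.4 g/mol

197.4 g/mol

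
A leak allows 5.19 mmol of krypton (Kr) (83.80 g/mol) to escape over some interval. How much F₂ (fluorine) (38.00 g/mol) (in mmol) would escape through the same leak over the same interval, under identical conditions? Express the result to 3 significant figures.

By Graham's law, rate_F₂/rate_Kr = √(M_Kr/M_F₂) = √(83.80/38.00) = √2.205 = 1.485.
So the amount for F₂ is 5.19 × 1.485 = 7.71 mmol.

7.71 mmol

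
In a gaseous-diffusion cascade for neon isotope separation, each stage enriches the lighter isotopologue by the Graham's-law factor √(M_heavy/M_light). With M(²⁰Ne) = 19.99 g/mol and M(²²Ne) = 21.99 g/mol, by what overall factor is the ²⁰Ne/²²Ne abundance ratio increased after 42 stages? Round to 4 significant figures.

After 42 stages the ratio has grown by (√(21.99/19.99))^42 = (21.99/19.99)^(42/2).
= 1.10005^21 = 7.407.

7.407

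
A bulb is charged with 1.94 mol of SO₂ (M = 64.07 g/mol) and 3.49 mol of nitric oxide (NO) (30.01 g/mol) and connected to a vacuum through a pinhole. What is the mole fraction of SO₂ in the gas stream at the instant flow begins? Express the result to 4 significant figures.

Rate_i ∝ x_i/√M_i (Graham's law weighted by mole fraction), so the effusate composition follows n_i/√M_i.
So x_SO₂ in the escaping gas = (n_SO₂/√M_SO₂) / Σ(n_i/√M_i)
= (1.94/√64.07) / (1.94/√64.07 + 3.49/√30.01) = 0.2424/(0.2424 + 0.6371) = 0.2756.

0.2756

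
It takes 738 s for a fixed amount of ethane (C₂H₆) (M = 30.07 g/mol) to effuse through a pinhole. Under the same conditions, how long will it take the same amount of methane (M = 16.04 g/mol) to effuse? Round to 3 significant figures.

539 s

Graham's law gives t_CH₄/t_C₂H₆ = √(M_CH₄/M_C₂H₆) = √(16.04/30.07) = √0.5334 = 0.7304.
So the time for CH₄ is 738 × 0.7304 = 539 s.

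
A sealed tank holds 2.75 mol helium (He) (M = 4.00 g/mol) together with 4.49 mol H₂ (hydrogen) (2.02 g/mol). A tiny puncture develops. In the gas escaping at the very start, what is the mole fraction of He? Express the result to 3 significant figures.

0.303

Each component's effusion rate ∝ (its partial pressure)·(1/√M) ∝ n_i/√M_i.
x_He(eff) = (n_He/√M_He) / (n_He/√M_He + n_H₂/√M_H₂)
= (2.75/√4.00) / (2.75/√4.00 + 4.49/√2.02) = 1.375/(1.375 + 3.159) = 0.303.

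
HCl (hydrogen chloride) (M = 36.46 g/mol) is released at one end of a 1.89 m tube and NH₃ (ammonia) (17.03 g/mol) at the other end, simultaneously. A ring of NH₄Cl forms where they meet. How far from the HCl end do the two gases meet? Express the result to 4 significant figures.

0.7673 m

Distances travelled in equal time are proportional to diffusion rates, so d_HCl/d_NH₃ = √(M_NH₃/M_HCl) = √(17.03/36.46) = 0.6834.
With d_HCl + d_NH₃ = 1.89 m, d_NH₃ = 1.89/(1 + 0.6834) = 1.123 m.
d_HCl = 1.89 − 1.123 = 0.7673 m.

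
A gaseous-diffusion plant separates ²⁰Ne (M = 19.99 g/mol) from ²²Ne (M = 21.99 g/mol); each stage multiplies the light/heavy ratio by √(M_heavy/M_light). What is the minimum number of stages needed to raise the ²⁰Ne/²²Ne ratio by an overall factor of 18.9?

Per stage α = (21.99/19.99)^(1/2) = 1.10005^0.5, giving ln α = 0.04768.
Need α^N ≥ 18.9 ⇒ N ≥ ln(18.9) / ln α = 2.939 / 0.04768 = 61.65.
Rounding up, N = 62 stages.

62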